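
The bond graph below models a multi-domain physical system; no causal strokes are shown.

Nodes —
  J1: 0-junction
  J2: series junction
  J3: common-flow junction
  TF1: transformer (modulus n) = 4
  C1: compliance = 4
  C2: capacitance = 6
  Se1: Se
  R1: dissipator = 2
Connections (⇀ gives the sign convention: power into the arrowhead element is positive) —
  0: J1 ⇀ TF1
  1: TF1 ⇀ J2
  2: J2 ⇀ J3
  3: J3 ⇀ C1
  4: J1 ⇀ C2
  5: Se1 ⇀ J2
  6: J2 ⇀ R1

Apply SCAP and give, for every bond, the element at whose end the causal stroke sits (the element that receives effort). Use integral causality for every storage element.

β0 |TF1
β1 |J2
β2 |J2
β3 |J3
β4 |J1
β5 |J2
β6 |R1

bond 5 →J2  (Se1: effort source, stroke at far end)
bond 3 →J3  (C1 outputs effort q/C1)
bond 2 →J2  (J3 needs exactly one f-in)
bond 4 →J1  (prefer integral on C2)
bond 0 →TF1  (common-e at J1 fixed by 4)
bond 1 →J2  (TF TF1: opposite of bond 0)
bond 6 →R1  (J2: last free bond brings flow in)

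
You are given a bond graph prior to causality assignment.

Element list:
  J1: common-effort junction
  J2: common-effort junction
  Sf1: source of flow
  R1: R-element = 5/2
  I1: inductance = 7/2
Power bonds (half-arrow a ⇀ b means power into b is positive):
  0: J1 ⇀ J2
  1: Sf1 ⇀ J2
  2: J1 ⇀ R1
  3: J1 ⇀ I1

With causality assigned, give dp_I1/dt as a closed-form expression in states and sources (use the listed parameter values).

dp_I1/dt = 5*F_Sf1/2 - 5*p_I1/7

bond 1 →Sf1  (Sf1: flow source, stroke at near end)
bond 0 →J2  (J2: last free bond brings effort in)
bond 3 →I1  (I1: I, integral causality)
bond 2 →J1  (closing 0-jn rule on J1)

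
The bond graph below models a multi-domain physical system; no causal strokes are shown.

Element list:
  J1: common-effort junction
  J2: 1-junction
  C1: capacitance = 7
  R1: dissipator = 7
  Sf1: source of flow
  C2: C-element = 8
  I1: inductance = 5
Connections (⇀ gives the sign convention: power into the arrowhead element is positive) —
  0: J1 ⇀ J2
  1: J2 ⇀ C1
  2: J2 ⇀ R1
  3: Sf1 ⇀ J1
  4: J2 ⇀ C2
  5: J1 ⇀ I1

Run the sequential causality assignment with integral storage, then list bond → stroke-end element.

#0 →J1
#1 →J2
#2 →J2
#3 →Sf1
#4 →J2
#5 →I1

bond 3 →Sf1  (Sf1 (Sf) sets flow on bond)
bond 1 →J2  (prefer integral on C1)
bond 4 →J2  (C2 integral (e out))
bond 5 →I1  (prefer integral on I1)
bond 0 →J1  (J1 needs exactly one e-in)
bond 2 →J2  (J2: bond 0 brought flow, rest push out)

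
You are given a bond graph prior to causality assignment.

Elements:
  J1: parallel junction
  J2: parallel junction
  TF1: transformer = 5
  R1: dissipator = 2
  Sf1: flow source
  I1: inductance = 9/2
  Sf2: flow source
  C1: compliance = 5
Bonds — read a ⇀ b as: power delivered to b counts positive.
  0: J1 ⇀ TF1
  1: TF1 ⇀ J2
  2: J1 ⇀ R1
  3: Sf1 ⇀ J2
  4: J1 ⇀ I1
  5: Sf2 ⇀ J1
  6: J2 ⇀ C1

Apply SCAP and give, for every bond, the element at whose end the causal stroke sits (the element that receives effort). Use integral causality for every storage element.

b0 stroke at J1
b1 stroke at TF1
b2 stroke at R1
b3 stroke at Sf1
b4 stroke at I1
b5 stroke at Sf2
b6 stroke at J2

bond 3 |Sf1  (Sf1 fixes flow; stroke at Sf1)
bond 5 |Sf2  (Sf2 (Sf) sets flow on bond)
bond 4 |I1  (prefer integral on I1)
bond 6 |J2  (C1 outputs effort q/C1)
bond 1 |TF1  (J2: bond 6 brought effort, rest push out)
bond 0 |J1  (TF1: transformer flips bond 1)
bond 2 |R1  (J1: bond 0 brought effort, rest push out)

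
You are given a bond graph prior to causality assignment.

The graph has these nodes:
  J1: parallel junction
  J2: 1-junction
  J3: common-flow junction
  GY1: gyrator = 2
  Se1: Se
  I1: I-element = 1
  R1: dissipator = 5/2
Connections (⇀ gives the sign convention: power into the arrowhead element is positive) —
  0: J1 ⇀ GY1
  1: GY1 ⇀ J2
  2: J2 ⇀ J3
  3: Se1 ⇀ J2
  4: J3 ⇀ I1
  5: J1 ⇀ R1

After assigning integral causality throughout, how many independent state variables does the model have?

bond 3 stroke at J2  (Se1 fixes effort; stroke away)
bond 4 stroke at I1  (I1 outputs flow p/I1)
bond 2 stroke at J3  (common-f at J3 fixed by 4)
bond 1 stroke at J2  (J2: bond 2 brought flow, rest push out)
bond 0 stroke at J1  (GY1: gyrator matches bond 1)
bond 5 stroke at R1  (J1 effort already set via bond 0)

1  (I1 all integral)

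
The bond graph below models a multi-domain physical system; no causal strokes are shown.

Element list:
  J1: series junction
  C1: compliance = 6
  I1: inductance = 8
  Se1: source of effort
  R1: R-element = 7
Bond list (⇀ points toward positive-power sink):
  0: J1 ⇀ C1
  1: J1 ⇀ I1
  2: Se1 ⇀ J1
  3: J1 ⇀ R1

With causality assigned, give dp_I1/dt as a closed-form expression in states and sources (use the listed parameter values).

#2 |J1  (Se1: effort source, stroke at far end)
#0 |J1  (C1: C, integral causality)
#1 |I1  (I1: I, integral causality)
#3 |J1  (common-f at J1 fixed by 1)

dp_I1/dt = E_Se1 - 7*p_I1/8 - q_C1/6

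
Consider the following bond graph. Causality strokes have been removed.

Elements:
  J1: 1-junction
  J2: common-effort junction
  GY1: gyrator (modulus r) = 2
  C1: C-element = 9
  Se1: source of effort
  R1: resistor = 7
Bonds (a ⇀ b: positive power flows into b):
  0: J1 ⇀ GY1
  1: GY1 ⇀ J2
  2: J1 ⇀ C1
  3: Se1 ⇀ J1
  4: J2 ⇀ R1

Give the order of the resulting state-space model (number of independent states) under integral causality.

#3 stroke→J1  (Se1: effort source, stroke at far end)
#2 stroke→J1  (C1 integral (e out))
#0 stroke→GY1  (J1: last free bond brings flow in)
#1 stroke→GY1  (GY1: gyrator matches bond 0)
#4 stroke→J2  (closing 0-jn rule on J2)

1  (C1 all integral)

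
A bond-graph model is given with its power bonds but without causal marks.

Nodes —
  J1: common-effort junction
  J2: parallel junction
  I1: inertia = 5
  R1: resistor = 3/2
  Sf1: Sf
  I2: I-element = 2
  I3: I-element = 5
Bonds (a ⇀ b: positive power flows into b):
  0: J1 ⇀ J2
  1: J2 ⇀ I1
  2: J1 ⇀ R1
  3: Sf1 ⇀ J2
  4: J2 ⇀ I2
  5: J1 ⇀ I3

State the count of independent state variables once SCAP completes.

#3 |Sf1  (Sf1: flow source, stroke at near end)
#1 |I1  (I1 integral (f out))
#4 |I2  (I2 integral (f out))
#0 |J2  (closing 0-jn rule on J2)
#5 |I3  (prefer integral on I3)
#2 |J1  (closing 0-jn rule on J1)

3  (I1, I2, I3 all integral)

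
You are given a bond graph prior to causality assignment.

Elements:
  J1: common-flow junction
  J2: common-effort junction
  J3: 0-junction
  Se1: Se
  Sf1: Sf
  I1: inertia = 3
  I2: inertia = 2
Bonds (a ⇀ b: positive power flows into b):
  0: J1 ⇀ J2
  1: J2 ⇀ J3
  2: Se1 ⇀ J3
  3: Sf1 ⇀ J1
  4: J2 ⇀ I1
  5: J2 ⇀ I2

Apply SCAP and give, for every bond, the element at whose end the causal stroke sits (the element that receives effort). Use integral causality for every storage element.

b2 stroke at J3  (source Se1 imposes e)
b3 stroke at Sf1  (Sf1 (Sf) sets flow on bond)
b0 stroke at J1  (J1: bond 3 brought flow, rest push out)
b1 stroke at J2  (0-jn J3 has e-setter on 2)
b4 stroke at I1  (J2: bond 1 brought effort, rest push out)
b5 stroke at I2  (common-e at J2 fixed by 1)

#0 |J1
#1 |J2
#2 |J3
#3 |Sf1
#4 |I1
#5 |I2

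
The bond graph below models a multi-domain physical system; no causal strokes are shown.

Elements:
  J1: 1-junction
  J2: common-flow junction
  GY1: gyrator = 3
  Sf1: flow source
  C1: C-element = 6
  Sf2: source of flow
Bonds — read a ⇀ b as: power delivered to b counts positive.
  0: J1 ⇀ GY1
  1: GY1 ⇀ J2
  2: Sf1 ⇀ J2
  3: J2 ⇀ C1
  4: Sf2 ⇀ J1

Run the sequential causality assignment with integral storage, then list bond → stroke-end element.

#0 stroke→J1
#1 stroke→J2
#2 stroke→Sf1
#3 stroke→J2
#4 stroke→Sf2

bond 2 stroke at Sf1  (Sf1: flow source, stroke at near end)
bond 4 stroke at Sf2  (Sf2 (Sf) sets flow on bond)
bond 0 stroke at J1  (J1: bond 4 brought flow, rest push out)
bond 1 stroke at J2  (J2: bond 2 brought flow, rest push out)
bond 3 stroke at J2  (1-jn J2 has f-setter on 2)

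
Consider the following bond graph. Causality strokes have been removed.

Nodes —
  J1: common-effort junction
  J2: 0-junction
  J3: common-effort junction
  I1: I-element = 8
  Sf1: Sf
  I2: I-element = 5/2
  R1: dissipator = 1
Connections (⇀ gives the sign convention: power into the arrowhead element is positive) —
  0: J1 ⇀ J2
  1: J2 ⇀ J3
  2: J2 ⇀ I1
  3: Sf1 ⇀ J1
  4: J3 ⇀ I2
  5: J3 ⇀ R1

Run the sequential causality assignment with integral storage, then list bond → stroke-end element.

β0 stroke→J1
β1 stroke→J2
β2 stroke→I1
β3 stroke→Sf1
β4 stroke→I2
β5 stroke→J3

β3 stroke→Sf1  (Sf1: flow source, stroke at near end)
β0 stroke→J1  (J1: last free bond brings effort in)
β2 stroke→I1  (I1: I, integral causality)
β1 stroke→J2  (only one effort-in slot at J2)
β4 stroke→I2  (I2: I, integral causality)
β5 stroke→J3  (J3 needs exactly one e-in)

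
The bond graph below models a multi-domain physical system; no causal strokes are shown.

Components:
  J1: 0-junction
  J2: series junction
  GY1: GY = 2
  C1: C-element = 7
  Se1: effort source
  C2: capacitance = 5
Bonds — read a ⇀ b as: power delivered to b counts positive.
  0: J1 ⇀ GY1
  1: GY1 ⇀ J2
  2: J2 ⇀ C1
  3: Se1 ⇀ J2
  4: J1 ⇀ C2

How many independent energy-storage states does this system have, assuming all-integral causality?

2  (C1, C2 all integral)

β3 stroke at J2  (Se1 fixes effort; stroke away)
β2 stroke at J2  (C1 outputs effort q/C1)
β1 stroke at GY1  (closing 1-jn rule on J2)
β0 stroke at GY1  (through GY1, causality inverts; strokes same side of GY1)
β4 stroke at J1  (J1: last free bond brings effort in)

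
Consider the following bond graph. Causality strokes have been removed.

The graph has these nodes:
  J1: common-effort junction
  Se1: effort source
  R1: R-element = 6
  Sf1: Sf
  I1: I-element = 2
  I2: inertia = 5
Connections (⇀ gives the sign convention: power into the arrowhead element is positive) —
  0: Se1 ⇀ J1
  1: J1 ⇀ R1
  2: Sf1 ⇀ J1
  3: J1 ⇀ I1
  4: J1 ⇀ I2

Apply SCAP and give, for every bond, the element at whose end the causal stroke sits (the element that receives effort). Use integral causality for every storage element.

#0 →J1
#1 →R1
#2 →Sf1
#3 →I1
#4 →I2

bond 0 stroke at J1  (Se1 (Se) sets effort on bond)
bond 2 stroke at Sf1  (Sf1: flow source, stroke at near end)
bond 1 stroke at R1  (0-jn J1 has e-setter on 0)
bond 3 stroke at I1  (common-e at J1 fixed by 0)
bond 4 stroke at I2  (J1 effort already set via bond 0)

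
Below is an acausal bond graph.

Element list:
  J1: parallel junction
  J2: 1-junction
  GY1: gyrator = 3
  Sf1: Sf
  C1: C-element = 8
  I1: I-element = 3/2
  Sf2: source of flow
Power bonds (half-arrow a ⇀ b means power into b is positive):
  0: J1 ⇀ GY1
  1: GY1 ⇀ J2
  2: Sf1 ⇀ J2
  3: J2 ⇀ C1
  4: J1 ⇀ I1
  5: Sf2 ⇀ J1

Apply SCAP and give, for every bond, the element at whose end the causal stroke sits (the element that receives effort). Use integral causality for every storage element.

#2 →Sf1  (Sf1: flow source, stroke at near end)
#5 →Sf2  (Sf2 (Sf) sets flow on bond)
#1 →J2  (common-f at J2 fixed by 2)
#3 →J2  (common-f at J2 fixed by 2)
#0 →J1  (through GY1, causality inverts; strokes same side of GY1)
#4 →I1  (0-jn J1 has e-setter on 0)

β0 stroke→J1
β1 stroke→J2
β2 stroke→Sf1
β3 stroke→J2
β4 stroke→I1
β5 stroke→Sf2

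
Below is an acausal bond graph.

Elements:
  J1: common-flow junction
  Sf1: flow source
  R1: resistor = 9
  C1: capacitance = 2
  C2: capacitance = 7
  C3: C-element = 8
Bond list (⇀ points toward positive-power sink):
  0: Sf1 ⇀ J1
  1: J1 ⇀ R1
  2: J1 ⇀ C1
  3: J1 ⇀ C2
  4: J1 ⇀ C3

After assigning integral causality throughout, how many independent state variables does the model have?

3  (C1, C2, C3 all integral)

#0 |Sf1  (Sf1 (Sf) sets flow on bond)
#1 |J1  (J1 flow already set via bond 0)
#2 |J1  (J1 flow already set via bond 0)
#3 |J1  (J1: bond 0 brought flow, rest push out)
#4 |J1  (J1: bond 0 brought flow, rest push out)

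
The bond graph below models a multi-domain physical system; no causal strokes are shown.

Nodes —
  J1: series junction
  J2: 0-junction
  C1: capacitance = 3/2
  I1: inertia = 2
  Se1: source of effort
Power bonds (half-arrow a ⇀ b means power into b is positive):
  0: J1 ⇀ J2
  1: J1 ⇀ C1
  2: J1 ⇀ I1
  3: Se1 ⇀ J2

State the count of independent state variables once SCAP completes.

bond 3 stroke at J2  (Se1 fixes effort; stroke away)
bond 0 stroke at J1  (J2: bond 3 brought effort, rest push out)
bond 1 stroke at J1  (C1 integral (e out))
bond 2 stroke at I1  (closing 1-jn rule on J1)

2  (C1, I1 all integral)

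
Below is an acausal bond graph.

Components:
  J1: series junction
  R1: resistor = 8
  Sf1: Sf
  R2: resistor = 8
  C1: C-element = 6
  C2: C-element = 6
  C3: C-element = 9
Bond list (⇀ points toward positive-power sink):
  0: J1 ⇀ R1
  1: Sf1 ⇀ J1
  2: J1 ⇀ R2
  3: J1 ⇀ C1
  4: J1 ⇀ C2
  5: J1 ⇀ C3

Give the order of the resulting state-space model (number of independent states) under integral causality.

#1 stroke at Sf1  (Sf1 (Sf) sets flow on bond)
#0 stroke at J1  (common-f at J1 fixed by 1)
#2 stroke at J1  (1-jn J1 has f-setter on 1)
#3 stroke at J1  (common-f at J1 fixed by 1)
#4 stroke at J1  (J1: bond 1 brought flow, rest push out)
#5 stroke at J1  (common-f at J1 fixed by 1)

3  (C1, C2, C3 all integral)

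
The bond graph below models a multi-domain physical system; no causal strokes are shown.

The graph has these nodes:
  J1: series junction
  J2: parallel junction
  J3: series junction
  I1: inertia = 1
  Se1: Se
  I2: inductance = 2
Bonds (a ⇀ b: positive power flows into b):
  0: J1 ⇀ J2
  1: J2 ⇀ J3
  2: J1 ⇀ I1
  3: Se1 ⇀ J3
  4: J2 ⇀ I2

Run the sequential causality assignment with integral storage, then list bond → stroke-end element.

#3 stroke→J3  (source Se1 imposes e)
#1 stroke→J2  (J3: last free bond brings flow in)
#0 stroke→J1  (common-e at J2 fixed by 1)
#4 stroke→I2  (0-jn J2 has e-setter on 1)
#2 stroke→I1  (J1 needs exactly one f-in)

#0 stroke at J1
#1 stroke at J2
#2 stroke at I1
#3 stroke at J3
#4 stroke at I2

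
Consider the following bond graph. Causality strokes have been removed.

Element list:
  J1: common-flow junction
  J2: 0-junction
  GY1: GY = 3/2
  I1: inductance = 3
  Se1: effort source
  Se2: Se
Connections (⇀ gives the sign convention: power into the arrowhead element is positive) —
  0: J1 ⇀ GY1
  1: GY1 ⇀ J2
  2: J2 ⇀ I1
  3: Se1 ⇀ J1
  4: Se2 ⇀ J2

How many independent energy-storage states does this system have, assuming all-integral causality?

#3 stroke→J1  (source Se1 imposes e)
#4 stroke→J2  (Se2 fixes effort; stroke away)
#0 stroke→GY1  (only one flow-in slot at J1)
#1 stroke→GY1  (J2 effort already set via bond 4)
#2 stroke→I1  (J2: bond 4 brought effort, rest push out)

1  (I1 all integral)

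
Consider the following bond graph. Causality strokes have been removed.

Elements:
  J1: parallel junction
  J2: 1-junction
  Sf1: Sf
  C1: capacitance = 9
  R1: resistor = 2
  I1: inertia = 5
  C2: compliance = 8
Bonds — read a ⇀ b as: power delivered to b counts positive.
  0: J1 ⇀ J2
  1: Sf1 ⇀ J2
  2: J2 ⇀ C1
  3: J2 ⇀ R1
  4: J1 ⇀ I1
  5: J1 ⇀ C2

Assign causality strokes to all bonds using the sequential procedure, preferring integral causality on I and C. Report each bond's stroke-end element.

b1 |Sf1  (source Sf1 imposes f)
b0 |J2  (1-jn J2 has f-setter on 1)
b2 |J2  (common-f at J2 fixed by 1)
b3 |J2  (J2 flow already set via bond 1)
b4 |I1  (I1 integral (f out))
b5 |J1  (J1 needs exactly one e-in)

bond 0 stroke→J2
bond 1 stroke→Sf1
bond 2 stroke→J2
bond 3 stroke→J2
bond 4 stroke→I1
bond 5 stroke→J1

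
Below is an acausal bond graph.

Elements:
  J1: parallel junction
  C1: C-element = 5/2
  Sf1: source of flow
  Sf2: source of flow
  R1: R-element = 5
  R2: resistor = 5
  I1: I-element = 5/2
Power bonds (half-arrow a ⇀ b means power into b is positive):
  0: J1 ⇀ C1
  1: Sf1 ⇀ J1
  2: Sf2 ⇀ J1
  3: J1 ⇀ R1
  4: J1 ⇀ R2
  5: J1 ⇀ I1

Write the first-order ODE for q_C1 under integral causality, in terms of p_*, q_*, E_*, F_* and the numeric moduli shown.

#1 |Sf1  (Sf1 fixes flow; stroke at Sf1)
#2 |Sf2  (Sf2 fixes flow; stroke at Sf2)
#0 |J1  (C1 integral (e out))
#3 |R1  (J1: bond 0 brought effort, rest push out)
#4 |R2  (J1: bond 0 brought effort, rest push out)
#5 |I1  (J1: bond 0 brought effort, rest push out)

dq_C1/dt = F_Sf1 + F_Sf2 - 2*p_I1/5 - 4*q_C1/25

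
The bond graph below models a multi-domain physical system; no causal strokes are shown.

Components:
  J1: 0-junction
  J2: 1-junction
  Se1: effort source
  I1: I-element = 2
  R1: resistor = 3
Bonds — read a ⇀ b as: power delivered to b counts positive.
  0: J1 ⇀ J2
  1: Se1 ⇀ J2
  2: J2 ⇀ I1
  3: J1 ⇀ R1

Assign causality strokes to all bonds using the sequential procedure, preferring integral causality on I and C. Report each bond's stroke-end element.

bond 1 stroke at J2  (Se1: effort source, stroke at far end)
bond 2 stroke at I1  (I1 outputs flow p/I1)
bond 0 stroke at J2  (J2 flow already set via bond 2)
bond 3 stroke at J1  (closing 0-jn rule on J1)

β0 stroke→J2
β1 stroke→J2
β2 stroke→I1
β3 stroke→J1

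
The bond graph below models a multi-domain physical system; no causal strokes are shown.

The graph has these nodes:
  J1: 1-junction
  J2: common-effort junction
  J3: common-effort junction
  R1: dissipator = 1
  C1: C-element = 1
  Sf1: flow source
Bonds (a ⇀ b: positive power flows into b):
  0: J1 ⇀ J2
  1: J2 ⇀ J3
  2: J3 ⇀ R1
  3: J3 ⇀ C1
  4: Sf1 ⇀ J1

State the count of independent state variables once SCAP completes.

#4 stroke at Sf1  (Sf1: flow source, stroke at near end)
#0 stroke at J1  (common-f at J1 fixed by 4)
#1 stroke at J2  (J2: last free bond brings effort in)
#3 stroke at J3  (prefer integral on C1)
#2 stroke at R1  (J3 effort already set via bond 3)

1  (C1 all integral)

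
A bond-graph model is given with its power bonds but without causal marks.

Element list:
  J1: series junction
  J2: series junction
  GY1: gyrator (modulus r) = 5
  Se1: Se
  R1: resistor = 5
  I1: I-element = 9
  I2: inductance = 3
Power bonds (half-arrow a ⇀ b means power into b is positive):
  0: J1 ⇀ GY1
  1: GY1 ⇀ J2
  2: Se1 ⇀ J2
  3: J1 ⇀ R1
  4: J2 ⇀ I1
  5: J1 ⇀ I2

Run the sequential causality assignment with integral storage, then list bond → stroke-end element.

#2 →J2  (Se1 fixes effort; stroke away)
#4 →I1  (I1 integral (f out))
#1 →J2  (1-jn J2 has f-setter on 4)
#0 →J1  (through GY1, causality inverts; strokes same side of GY1)
#5 →I2  (I2 outputs flow p/I2)
#3 →J1  (J1: bond 5 brought flow, rest push out)

β0 |J1
β1 |J2
β2 |J2
β3 |J1
β4 |I1
β5 |I2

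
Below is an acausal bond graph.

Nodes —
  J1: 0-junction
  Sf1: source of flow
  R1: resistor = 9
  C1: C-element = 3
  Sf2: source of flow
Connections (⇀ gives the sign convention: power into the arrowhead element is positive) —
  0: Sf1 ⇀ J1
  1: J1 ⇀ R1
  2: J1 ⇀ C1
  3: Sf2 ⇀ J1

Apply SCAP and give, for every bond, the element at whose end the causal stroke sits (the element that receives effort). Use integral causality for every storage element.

#0 stroke at Sf1  (Sf1 (Sf) sets flow on bond)
#3 stroke at Sf2  (Sf2 fixes flow; stroke at Sf2)
#2 stroke at J1  (prefer integral on C1)
#1 stroke at R1  (J1 effort already set via bond 2)

#0 |Sf1
#1 |R1
#2 |J1
#3 |Sf2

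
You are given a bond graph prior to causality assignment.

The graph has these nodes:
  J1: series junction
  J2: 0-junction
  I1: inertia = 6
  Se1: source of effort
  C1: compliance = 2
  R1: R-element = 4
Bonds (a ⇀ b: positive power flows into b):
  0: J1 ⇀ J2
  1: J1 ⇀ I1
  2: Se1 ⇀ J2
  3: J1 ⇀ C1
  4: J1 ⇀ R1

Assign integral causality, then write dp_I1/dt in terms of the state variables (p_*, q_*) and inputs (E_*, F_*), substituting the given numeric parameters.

b2 →J2  (source Se1 imposes e)
b0 →J1  (common-e at J2 fixed by 2)
b1 →I1  (prefer integral on I1)
b3 →J1  (1-jn J1 has f-setter on 1)
b4 →J1  (1-jn J1 has f-setter on 1)

dp_I1/dt = -E_Se1 - 2*p_I1/3 - q_C1/2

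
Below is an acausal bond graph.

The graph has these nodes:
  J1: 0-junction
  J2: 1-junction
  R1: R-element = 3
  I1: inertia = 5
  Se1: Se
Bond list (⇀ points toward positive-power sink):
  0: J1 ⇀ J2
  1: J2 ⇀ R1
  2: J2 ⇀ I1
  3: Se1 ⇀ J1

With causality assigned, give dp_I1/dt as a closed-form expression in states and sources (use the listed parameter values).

β3 stroke→J1  (Se1 (Se) sets effort on bond)
β0 stroke→J2  (J1 effort already set via bond 3)
β2 stroke→I1  (prefer integral on I1)
β1 stroke→J2  (1-jn J2 has f-setter on 2)

dp_I1/dt = E_Se1 - 3*p_I1/5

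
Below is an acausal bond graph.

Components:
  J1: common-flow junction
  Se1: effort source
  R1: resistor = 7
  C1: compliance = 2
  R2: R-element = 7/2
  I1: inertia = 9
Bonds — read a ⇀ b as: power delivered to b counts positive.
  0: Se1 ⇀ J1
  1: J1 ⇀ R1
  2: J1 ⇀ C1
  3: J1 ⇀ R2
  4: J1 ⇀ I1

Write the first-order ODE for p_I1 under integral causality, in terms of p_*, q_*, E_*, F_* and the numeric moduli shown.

#0 |J1  (Se1 fixes effort; stroke away)
#2 |J1  (C1 integral (e out))
#4 |I1  (I1 integral (f out))
#1 |J1  (J1: bond 4 brought flow, rest push out)
#3 |J1  (J1 flow already set via bond 4)

dp_I1/dt = E_Se1 - 7*p_I1/6 - q_C1/2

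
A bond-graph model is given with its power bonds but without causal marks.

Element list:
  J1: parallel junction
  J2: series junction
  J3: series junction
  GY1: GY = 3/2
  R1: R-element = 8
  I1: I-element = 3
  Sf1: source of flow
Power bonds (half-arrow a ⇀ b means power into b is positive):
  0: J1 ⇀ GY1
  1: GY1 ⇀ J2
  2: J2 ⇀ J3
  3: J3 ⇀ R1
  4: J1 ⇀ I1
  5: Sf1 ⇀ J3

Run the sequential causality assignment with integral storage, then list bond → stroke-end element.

bond 0 |J1
bond 1 |J2
bond 2 |J3
bond 3 |J3
bond 4 |I1
bond 5 |Sf1

#5 →Sf1  (Sf1 fixes flow; stroke at Sf1)
#2 →J3  (J3 flow already set via bond 5)
#3 →J3  (J3 flow already set via bond 5)
#1 →J2  (J2 flow already set via bond 2)
#0 →J1  (through GY1, causality inverts; strokes same side of GY1)
#4 →I1  (common-e at J1 fixed by 0)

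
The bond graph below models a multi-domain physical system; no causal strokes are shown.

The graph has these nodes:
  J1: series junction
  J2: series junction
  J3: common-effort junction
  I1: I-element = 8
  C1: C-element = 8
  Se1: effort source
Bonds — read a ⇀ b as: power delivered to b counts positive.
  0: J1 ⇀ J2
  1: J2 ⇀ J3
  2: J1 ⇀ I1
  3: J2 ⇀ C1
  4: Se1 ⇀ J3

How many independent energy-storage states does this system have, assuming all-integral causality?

2  (C1, I1 all integral)

bond 4 stroke→J3  (source Se1 imposes e)
bond 1 stroke→J2  (J3: bond 4 brought effort, rest push out)
bond 2 stroke→I1  (I1 outputs flow p/I1)
bond 0 stroke→J1  (J1 flow already set via bond 2)
bond 3 stroke→J2  (J2: bond 0 brought flow, rest push out)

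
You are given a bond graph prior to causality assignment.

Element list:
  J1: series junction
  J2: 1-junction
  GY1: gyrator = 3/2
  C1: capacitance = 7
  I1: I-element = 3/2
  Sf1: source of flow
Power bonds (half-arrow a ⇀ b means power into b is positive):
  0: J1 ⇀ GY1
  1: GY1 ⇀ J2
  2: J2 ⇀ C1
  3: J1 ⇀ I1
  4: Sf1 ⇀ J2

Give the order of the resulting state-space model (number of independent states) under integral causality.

#4 →Sf1  (Sf1 fixes flow; stroke at Sf1)
#1 →J2  (J2 flow already set via bond 4)
#2 →J2  (J2 flow already set via bond 4)
#0 →J1  (GY GY1: same side as bond 1)
#3 →I1  (only one flow-in slot at J1)

2  (C1, I1 all integral)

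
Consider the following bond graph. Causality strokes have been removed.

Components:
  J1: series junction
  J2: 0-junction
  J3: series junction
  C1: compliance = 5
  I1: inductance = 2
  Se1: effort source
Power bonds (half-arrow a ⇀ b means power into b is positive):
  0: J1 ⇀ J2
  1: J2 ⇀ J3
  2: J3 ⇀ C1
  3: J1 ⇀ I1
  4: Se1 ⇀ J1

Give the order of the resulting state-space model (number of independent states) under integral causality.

β4 stroke at J1  (Se1: effort source, stroke at far end)
β2 stroke at J3  (C1 integral (e out))
β1 stroke at J2  (only one flow-in slot at J3)
β0 stroke at J1  (J2: bond 1 brought effort, rest push out)
β3 stroke at I1  (J1 needs exactly one f-in)

2  (C1, I1 all integral)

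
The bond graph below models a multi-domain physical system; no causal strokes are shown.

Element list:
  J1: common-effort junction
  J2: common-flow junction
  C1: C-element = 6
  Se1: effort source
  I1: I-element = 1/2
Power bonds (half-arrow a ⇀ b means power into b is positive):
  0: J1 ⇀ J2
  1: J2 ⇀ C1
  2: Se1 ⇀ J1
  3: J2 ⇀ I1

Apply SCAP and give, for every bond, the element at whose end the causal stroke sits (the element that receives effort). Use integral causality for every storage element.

b2 stroke at J1  (Se1 fixes effort; stroke away)
b0 stroke at J2  (J1 effort already set via bond 2)
b1 stroke at J2  (C1 integral (e out))
b3 stroke at I1  (closing 1-jn rule on J2)

β0 stroke at J2
β1 stroke at J2
β2 stroke at J1
β3 stroke at I1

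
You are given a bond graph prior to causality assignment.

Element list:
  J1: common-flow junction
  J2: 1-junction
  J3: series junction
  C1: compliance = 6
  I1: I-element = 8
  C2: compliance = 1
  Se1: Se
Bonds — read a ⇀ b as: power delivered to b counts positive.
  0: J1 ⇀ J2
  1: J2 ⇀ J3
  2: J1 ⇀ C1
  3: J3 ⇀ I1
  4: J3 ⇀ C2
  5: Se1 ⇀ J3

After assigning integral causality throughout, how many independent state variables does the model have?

#5 stroke at J3  (source Se1 imposes e)
#2 stroke at J1  (prefer integral on C1)
#0 stroke at J2  (closing 1-jn rule on J1)
#1 stroke at J3  (J2 needs exactly one f-in)
#3 stroke at I1  (prefer integral on I1)
#4 stroke at J3  (J3 flow already set via bond 3)

3  (C1, C2, I1 all integral)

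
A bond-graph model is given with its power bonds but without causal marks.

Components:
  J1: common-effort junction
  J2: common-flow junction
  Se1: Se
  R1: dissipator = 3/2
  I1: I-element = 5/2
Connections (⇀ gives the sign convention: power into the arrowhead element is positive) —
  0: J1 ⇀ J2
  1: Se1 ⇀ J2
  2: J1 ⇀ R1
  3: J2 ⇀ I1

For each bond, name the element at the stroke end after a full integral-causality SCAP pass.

#0 |J2
#1 |J2
#2 |J1
#3 |I1

β1 |J2  (Se1 (Se) sets effort on bond)
β3 |I1  (I1 integral (f out))
β0 |J2  (1-jn J2 has f-setter on 3)
β2 |J1  (J1 needs exactly one e-in)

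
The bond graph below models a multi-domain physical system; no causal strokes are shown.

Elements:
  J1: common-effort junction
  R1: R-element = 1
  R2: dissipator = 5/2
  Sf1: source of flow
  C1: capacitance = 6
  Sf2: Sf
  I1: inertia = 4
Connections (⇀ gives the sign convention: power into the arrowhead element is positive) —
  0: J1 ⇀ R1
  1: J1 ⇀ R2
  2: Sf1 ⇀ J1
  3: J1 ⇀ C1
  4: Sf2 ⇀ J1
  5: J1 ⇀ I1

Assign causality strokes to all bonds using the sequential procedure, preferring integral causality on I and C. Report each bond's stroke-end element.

bond 0 |R1
bond 1 |R2
bond 2 |Sf1
bond 3 |J1
bond 4 |Sf2
bond 5 |I1

#2 |Sf1  (Sf1: flow source, stroke at near end)
#4 |Sf2  (source Sf2 imposes f)
#3 |J1  (C1: C, integral causality)
#0 |R1  (0-jn J1 has e-setter on 3)
#1 |R2  (J1 effort already set via bond 3)
#5 |I1  (common-e at J1 fixed by 3)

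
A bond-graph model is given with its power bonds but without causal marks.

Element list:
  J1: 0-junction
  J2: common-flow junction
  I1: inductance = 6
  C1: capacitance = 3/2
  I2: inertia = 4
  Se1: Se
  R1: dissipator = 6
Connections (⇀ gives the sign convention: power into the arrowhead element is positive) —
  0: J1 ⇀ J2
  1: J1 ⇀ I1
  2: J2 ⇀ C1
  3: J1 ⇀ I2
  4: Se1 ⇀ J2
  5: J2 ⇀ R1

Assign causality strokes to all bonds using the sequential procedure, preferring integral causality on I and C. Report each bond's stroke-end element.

β0 |J1
β1 |I1
β2 |J2
β3 |I2
β4 |J2
β5 |J2

bond 4 →J2  (Se1 (Se) sets effort on bond)
bond 1 →I1  (prefer integral on I1)
bond 2 →J2  (prefer integral on C1)
bond 3 →I2  (prefer integral on I2)
bond 0 →J1  (J1 needs exactly one e-in)
bond 5 →J2  (1-jn J2 has f-setter on 0)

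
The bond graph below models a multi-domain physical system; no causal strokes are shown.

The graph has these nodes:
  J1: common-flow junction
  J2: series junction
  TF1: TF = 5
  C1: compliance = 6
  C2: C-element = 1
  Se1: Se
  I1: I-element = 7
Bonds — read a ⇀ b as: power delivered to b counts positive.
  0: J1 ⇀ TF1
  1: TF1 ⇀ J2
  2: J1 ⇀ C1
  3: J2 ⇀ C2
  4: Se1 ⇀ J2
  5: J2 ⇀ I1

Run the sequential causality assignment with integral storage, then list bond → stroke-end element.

#4 stroke→J2  (Se1 (Se) sets effort on bond)
#2 stroke→J1  (C1 outputs effort q/C1)
#0 stroke→TF1  (J1 needs exactly one f-in)
#1 stroke→J2  (through TF1, causality passes straight; one stroke at TF1)
#3 stroke→J2  (C2: C, integral causality)
#5 stroke→I1  (J2 needs exactly one f-in)

bond 0 |TF1
bond 1 |J2
bond 2 |J1
bond 3 |J2
bond 4 |J2
bond 5 |I1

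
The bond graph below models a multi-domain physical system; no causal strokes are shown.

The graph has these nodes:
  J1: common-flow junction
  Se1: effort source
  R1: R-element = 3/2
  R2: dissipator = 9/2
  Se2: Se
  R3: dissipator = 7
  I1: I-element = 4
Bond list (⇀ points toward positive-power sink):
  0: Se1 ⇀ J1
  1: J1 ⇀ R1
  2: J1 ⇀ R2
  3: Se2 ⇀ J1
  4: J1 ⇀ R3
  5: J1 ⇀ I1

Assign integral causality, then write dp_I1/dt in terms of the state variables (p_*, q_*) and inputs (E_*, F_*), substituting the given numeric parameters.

dp_I1/dt = E_Se1 + E_Se2 - 13*p_I1/4

b0 stroke→J1  (Se1 fixes effort; stroke away)
b3 stroke→J1  (source Se2 imposes e)
b5 stroke→I1  (prefer integral on I1)
b1 stroke→J1  (J1: bond 5 brought flow, rest push out)
b2 stroke→J1  (J1 flow already set via bond 5)
b4 stroke→J1  (1-jn J1 has f-setter on 5)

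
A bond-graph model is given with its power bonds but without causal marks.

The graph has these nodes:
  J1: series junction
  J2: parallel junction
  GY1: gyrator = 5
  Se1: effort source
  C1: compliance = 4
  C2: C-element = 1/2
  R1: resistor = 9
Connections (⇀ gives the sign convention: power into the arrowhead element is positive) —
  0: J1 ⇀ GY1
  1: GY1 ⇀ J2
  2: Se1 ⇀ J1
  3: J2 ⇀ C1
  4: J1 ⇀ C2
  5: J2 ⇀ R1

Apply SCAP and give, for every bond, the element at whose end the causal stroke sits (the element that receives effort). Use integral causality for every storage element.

#2 |J1  (Se1 fixes effort; stroke away)
#3 |J2  (C1 outputs effort q/C1)
#1 |GY1  (0-jn J2 has e-setter on 3)
#5 |R1  (0-jn J2 has e-setter on 3)
#0 |GY1  (GY1: gyrator matches bond 1)
#4 |J1  (common-f at J1 fixed by 0)

β0 →GY1
β1 →GY1
β2 →J1
β3 →J2
β4 →J1
β5 →R1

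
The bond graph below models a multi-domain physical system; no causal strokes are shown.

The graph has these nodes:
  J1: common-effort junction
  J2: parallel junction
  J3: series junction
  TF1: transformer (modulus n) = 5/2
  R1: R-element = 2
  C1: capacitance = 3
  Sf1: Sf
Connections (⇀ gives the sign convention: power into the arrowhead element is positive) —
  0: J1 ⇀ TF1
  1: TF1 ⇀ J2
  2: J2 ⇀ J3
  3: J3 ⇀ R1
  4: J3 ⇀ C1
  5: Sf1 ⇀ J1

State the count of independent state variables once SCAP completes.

1  (C1 all integral)

#5 stroke at Sf1  (source Sf1 imposes f)
#0 stroke at J1  (only one effort-in slot at J1)
#1 stroke at TF1  (through TF1, causality passes straight; one stroke at TF1)
#2 stroke at J2  (only one effort-in slot at J2)
#3 stroke at J3  (1-jn J3 has f-setter on 2)
#4 stroke at J3  (J3 flow already set via bond 2)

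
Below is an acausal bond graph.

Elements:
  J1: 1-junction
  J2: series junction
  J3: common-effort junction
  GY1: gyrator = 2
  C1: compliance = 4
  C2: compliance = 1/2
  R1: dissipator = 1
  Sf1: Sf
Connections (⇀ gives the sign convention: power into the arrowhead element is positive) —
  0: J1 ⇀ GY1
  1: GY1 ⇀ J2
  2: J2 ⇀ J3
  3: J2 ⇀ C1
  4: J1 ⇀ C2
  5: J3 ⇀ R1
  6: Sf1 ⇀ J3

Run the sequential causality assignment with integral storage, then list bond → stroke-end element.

β0 stroke at GY1
β1 stroke at GY1
β2 stroke at J2
β3 stroke at J2
β4 stroke at J1
β5 stroke at J3
β6 stroke at Sf1

bond 6 stroke at Sf1  (Sf1 (Sf) sets flow on bond)
bond 3 stroke at J2  (prefer integral on C1)
bond 4 stroke at J1  (C2: C, integral causality)
bond 0 stroke at GY1  (closing 1-jn rule on J1)
bond 1 stroke at GY1  (GY GY1: same side as bond 0)
bond 2 stroke at J2  (1-jn J2 has f-setter on 1)
bond 5 stroke at J3  (J3: last free bond brings effort in)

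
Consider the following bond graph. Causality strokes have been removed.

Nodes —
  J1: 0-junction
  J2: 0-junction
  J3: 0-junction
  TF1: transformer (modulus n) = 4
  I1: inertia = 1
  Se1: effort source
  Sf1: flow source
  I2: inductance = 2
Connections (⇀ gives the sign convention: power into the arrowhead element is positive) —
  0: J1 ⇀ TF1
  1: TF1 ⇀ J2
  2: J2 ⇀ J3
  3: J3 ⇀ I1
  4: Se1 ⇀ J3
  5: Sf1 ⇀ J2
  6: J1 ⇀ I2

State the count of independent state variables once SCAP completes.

2  (I1, I2 all integral)

bond 4 →J3  (Se1: effort source, stroke at far end)
bond 5 →Sf1  (Sf1: flow source, stroke at near end)
bond 2 →J2  (common-e at J3 fixed by 4)
bond 3 →I1  (J3: bond 4 brought effort, rest push out)
bond 1 →TF1  (0-jn J2 has e-setter on 2)
bond 0 →J1  (TF TF1: opposite of bond 1)
bond 6 →I2  (J1: bond 0 brought effort, rest push out)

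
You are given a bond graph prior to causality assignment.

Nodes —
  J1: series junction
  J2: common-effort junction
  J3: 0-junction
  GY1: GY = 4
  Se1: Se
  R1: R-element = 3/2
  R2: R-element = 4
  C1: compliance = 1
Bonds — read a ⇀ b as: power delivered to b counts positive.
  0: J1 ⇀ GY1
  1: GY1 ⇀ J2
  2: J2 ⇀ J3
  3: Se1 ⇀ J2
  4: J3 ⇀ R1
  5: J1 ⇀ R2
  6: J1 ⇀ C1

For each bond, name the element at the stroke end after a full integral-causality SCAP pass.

b3 stroke→J2  (Se1 fixes effort; stroke away)
b1 stroke→GY1  (J2 effort already set via bond 3)
b2 stroke→J3  (J2 effort already set via bond 3)
b4 stroke→R1  (0-jn J3 has e-setter on 2)
b0 stroke→GY1  (GY1: gyrator matches bond 1)
b5 stroke→J1  (1-jn J1 has f-setter on 0)
b6 stroke→J1  (J1: bond 0 brought flow, rest push out)

b0 stroke→GY1
b1 stroke→GY1
b2 stroke→J3
b3 stroke→J2
b4 stroke→R1
b5 stroke→J1
b6 stroke→J1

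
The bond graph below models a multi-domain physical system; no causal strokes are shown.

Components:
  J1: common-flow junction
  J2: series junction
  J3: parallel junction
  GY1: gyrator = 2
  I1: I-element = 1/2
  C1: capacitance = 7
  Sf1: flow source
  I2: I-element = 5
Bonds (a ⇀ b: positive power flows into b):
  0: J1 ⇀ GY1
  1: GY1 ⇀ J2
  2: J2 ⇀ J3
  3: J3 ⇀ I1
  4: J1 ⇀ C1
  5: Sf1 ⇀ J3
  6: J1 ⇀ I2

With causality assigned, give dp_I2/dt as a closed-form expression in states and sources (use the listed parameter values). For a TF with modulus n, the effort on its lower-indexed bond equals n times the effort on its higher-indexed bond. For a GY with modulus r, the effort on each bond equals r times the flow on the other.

dp_I2/dt = 2*F_Sf1 - 4*p_I1 - q_C1/7

bond 5 |Sf1  (Sf1 fixes flow; stroke at Sf1)
bond 3 |I1  (I1: I, integral causality)
bond 2 |J3  (J3 needs exactly one e-in)
bond 1 |J2  (J2 flow already set via bond 2)
bond 0 |J1  (through GY1, causality inverts; strokes same side of GY1)
bond 4 |J1  (C1 integral (e out))
bond 6 |I2  (only one flow-in slot at J1)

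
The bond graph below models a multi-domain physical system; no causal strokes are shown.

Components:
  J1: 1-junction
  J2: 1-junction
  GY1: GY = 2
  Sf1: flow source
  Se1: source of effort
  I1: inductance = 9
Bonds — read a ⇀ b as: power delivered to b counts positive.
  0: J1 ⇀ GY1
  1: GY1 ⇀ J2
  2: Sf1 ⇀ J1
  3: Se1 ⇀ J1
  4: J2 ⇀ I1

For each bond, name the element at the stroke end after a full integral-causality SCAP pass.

b0 |J1
b1 |J2
b2 |Sf1
b3 |J1
b4 |I1

b2 stroke at Sf1  (Sf1 (Sf) sets flow on bond)
b3 stroke at J1  (Se1 fixes effort; stroke away)
b0 stroke at J1  (J1: bond 2 brought flow, rest push out)
b1 stroke at J2  (through GY1, causality inverts; strokes same side of GY1)
b4 stroke at I1  (J2: last free bond brings flow in)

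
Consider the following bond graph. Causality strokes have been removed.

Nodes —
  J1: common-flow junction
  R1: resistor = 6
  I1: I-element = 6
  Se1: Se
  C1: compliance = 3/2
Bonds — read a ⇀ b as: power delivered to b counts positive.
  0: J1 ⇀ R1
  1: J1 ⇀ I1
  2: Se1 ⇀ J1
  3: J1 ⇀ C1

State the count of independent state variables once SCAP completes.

2  (C1, I1 all integral)

#2 →J1  (Se1: effort source, stroke at far end)
#1 →I1  (prefer integral on I1)
#0 →J1  (common-f at J1 fixed by 1)
#3 →J1  (J1: bond 1 brought flow, rest push out)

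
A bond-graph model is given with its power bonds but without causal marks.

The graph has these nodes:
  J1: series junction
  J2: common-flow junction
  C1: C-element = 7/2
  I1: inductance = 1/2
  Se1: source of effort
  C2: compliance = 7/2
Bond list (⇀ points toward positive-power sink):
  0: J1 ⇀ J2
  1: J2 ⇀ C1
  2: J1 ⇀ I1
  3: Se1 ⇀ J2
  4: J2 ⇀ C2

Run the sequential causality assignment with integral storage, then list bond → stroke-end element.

#3 stroke→J2  (Se1 (Se) sets effort on bond)
#1 stroke→J2  (C1 outputs effort q/C1)
#2 stroke→I1  (I1 integral (f out))
#0 stroke→J1  (1-jn J1 has f-setter on 2)
#4 stroke→J2  (1-jn J2 has f-setter on 0)

b0 stroke→J1
b1 stroke→J2
b2 stroke→I1
b3 stroke→J2
b4 stroke→J2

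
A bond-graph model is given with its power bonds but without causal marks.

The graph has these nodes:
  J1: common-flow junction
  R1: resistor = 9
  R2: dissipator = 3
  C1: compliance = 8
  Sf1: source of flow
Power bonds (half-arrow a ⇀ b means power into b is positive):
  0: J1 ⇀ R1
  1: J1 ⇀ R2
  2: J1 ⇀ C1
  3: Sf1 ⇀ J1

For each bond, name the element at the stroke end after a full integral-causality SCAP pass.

b0 stroke→J1
b1 stroke→J1
b2 stroke→J1
b3 stroke→Sf1

b3 stroke at Sf1  (Sf1: flow source, stroke at near end)
b0 stroke at J1  (J1 flow already set via bond 3)
b1 stroke at J1  (J1 flow already set via bond 3)
b2 stroke at J1  (J1: bond 3 brought flow, rest push out)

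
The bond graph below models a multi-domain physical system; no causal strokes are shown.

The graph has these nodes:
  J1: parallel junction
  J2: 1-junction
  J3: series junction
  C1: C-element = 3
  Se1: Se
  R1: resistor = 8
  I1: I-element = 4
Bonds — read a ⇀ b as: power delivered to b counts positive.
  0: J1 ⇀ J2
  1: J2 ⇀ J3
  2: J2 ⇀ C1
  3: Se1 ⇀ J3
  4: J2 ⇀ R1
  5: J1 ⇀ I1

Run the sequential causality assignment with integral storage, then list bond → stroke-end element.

#3 |J3  (source Se1 imposes e)
#1 |J2  (only one flow-in slot at J3)
#2 |J2  (prefer integral on C1)
#5 |I1  (I1: I, integral causality)
#0 |J1  (J1 needs exactly one e-in)
#4 |J2  (J2: bond 0 brought flow, rest push out)

β0 stroke→J1
β1 stroke→J2
β2 stroke→J2
β3 stroke→J3
β4 stroke→J2
β5 stroke→I1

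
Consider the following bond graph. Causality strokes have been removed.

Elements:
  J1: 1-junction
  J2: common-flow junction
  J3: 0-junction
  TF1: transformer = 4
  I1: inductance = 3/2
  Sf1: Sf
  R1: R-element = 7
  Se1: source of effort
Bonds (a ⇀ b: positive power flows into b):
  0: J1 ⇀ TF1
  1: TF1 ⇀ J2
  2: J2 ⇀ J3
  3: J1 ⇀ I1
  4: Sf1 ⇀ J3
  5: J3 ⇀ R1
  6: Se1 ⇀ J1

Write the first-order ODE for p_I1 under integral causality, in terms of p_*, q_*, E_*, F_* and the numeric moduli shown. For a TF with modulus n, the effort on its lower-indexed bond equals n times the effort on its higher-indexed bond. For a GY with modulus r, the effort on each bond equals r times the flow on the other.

dp_I1/dt = E_Se1 - 28*F_Sf1 - 224*p_I1/3

bond 4 |Sf1  (source Sf1 imposes f)
bond 6 |J1  (Se1: effort source, stroke at far end)
bond 3 |I1  (prefer integral on I1)
bond 0 |J1  (J1: bond 3 brought flow, rest push out)
bond 1 |TF1  (TF TF1: opposite of bond 0)
bond 2 |J2  (1-jn J2 has f-setter on 1)
bond 5 |J3  (closing 0-jn rule on J3)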